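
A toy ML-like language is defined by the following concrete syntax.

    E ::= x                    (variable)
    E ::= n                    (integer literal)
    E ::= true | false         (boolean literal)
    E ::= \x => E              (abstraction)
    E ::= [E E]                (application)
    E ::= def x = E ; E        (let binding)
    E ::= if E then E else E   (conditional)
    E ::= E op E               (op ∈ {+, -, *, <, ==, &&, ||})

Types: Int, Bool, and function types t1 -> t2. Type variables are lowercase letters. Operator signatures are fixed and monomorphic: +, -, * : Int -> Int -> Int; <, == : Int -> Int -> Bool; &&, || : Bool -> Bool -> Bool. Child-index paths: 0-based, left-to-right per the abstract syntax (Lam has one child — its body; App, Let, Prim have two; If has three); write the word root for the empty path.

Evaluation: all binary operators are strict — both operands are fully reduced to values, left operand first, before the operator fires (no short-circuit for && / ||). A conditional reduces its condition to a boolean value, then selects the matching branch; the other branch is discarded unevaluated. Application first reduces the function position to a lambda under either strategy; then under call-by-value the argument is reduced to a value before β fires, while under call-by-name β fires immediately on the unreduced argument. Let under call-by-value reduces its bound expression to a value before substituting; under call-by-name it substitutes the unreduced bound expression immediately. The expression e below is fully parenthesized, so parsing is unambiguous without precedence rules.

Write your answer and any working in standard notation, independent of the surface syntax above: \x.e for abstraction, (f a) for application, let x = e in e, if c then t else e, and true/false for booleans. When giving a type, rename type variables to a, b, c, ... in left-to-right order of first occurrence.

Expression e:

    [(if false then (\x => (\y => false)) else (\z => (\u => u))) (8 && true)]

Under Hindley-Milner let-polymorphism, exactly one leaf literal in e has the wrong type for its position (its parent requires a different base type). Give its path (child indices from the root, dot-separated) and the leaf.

Working:
  unify Bool ~ Bool
\y._ : b -> Bool
\x._ : a -> b -> Bool
u : d
\u._ : d -> d
\z._ : c -> d -> d
  unify a -> b -> Bool ~ c -> d -> d
  unify a ~ c
  unify b -> Bool ~ d -> d
  unify b ~ d
  unify Bool ~ d
  unify Int ~ Bool
  FAIL: mismatch Int ~ Bool

Answer: 1.0 : 8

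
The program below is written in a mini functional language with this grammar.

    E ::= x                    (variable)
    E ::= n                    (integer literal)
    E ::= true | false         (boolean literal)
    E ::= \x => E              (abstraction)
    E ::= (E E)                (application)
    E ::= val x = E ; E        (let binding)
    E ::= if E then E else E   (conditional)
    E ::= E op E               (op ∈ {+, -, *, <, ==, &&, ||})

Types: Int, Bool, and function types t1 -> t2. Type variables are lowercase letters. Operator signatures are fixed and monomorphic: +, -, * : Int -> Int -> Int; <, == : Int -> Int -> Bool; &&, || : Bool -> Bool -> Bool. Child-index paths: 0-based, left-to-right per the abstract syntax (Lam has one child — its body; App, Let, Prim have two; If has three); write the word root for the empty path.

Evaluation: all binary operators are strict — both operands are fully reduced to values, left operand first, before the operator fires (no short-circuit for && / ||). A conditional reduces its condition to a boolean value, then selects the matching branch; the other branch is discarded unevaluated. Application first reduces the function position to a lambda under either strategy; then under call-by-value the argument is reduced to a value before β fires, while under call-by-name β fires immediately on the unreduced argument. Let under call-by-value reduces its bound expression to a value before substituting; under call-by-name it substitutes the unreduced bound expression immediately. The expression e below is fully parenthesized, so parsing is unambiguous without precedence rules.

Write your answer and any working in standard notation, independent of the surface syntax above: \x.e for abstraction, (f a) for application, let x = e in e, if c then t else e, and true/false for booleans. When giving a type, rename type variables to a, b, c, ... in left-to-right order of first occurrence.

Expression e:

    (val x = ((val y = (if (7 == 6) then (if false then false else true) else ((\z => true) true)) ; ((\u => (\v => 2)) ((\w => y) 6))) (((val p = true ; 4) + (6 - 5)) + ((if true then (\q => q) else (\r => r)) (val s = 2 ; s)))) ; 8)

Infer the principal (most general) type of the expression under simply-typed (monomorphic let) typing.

Derivation:
  unify Int ~ Int
  unify Int ~ Int
  unify Bool ~ Bool
  unify Bool ~ Bool
  unify Bool ~ Bool
\z._ : a -> Bool
  unify a -> Bool ~ Bool -> b
  unify a ~ Bool
  unify Bool ~ b
_ _ : Bool
  unify Bool ~ Bool
let y : Bool
\v._ : d -> Int
\u._ : c -> d -> Int
y : Bool
\w._ : e -> Bool
  unify e -> Bool ~ Int -> f
  unify e ~ Int
  unify Bool ~ f
_ _ : Bool
  unify c -> d -> Int ~ Bool -> g
  unify c ~ Bool
  unify d -> Int ~ g
_ _ : d -> Int
let p : Bool
  unify Int ~ Int
  unify Int ~ Int
  unify Int ~ Int
  unify Int ~ Int
  unify Int ~ Int
  unify Bool ~ Bool
q : h
\q._ : h -> h
r : i
\r._ : i -> i
  unify h -> h ~ i -> i
  unify h ~ i
  unify i ~ i
let s : Int
s : Int
  unify i -> i ~ Int -> j
  unify i ~ Int
  unify Int ~ j
_ _ : Int
  unify Int ~ Int
  unify d -> Int ~ Int -> k
  unify d ~ Int
  unify Int ~ k
_ _ : Int
let x : Int

Answer: Int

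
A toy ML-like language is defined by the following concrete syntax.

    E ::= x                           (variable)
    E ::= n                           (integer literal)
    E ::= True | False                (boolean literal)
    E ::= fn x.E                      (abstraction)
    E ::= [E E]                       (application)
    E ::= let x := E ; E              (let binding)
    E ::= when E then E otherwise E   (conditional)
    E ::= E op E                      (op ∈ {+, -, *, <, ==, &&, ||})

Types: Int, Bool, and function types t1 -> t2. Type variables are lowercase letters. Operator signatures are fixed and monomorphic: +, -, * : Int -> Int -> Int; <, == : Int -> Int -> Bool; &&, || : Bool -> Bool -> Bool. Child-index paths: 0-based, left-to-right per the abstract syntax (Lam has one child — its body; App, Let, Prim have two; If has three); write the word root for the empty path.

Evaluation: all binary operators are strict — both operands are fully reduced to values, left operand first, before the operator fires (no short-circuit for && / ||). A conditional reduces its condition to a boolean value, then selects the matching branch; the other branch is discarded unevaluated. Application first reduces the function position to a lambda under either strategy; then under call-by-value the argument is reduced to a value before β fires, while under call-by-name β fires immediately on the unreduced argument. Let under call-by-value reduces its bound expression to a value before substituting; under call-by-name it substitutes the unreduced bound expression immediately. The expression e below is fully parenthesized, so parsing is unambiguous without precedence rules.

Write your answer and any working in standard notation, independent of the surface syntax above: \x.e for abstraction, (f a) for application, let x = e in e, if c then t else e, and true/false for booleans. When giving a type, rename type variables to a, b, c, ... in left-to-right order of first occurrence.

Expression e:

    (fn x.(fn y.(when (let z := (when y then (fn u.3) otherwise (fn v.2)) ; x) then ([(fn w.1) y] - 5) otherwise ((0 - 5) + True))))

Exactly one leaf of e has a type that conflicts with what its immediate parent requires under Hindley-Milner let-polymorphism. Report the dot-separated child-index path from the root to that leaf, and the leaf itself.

Derivation:
y : b
  unify b ~ Bool
\u._ : c -> Int
\v._ : d -> Int
  unify c -> Int ~ d -> Int
  unify c ~ d
  unify Int ~ Int
let z : forall. d -> Int
x : a
  unify a ~ Bool
\w._ : e -> Int
y : Bool
  unify e -> Int ~ Bool -> f
  unify e ~ Bool
  unify Int ~ f
_ _ : Int
  unify Int ~ Int
  unify Int ~ Int
  unify Int ~ Int
  unify Int ~ Int
  unify Int ~ Int
  unify Bool ~ Int
  FAIL: mismatch Bool ~ Int

Answer: 0.0.2.1 : true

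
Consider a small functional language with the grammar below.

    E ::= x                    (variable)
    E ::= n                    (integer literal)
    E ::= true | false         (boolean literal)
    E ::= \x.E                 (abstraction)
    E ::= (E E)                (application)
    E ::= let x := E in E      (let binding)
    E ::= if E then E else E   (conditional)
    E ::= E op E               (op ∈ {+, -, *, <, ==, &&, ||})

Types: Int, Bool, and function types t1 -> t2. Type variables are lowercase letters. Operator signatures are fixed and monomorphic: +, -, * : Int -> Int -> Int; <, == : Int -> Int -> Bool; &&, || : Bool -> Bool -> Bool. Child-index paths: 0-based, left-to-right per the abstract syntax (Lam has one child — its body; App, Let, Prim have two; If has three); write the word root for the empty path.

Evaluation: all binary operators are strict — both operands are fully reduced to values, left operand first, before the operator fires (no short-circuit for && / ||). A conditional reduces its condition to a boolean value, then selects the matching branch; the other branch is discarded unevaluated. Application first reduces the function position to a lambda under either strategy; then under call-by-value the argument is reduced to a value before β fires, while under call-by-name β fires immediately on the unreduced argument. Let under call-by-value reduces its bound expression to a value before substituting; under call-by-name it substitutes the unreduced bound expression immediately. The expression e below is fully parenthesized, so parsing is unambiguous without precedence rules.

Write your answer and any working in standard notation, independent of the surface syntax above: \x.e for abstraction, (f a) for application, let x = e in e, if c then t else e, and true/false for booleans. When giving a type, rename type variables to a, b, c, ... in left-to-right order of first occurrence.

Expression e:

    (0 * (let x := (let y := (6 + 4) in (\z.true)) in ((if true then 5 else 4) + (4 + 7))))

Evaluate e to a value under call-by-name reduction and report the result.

Derivation:
step 0: (0 * (let x = (let y = (6 + 4) in (\z.true)) in ((if true then 5 else 4) + (4 + 7))))
step 1: [let@1] (0 * ((if true then 5 else 4) + (4 + 7)))
step 2: [if@1.0] (0 * (5 + (4 + 7)))
step 3: [delta@1.1] (0 * (5 + 11))
step 4: [delta@1] (0 * 16)
step 5: [delta@root] 0

Answer: 0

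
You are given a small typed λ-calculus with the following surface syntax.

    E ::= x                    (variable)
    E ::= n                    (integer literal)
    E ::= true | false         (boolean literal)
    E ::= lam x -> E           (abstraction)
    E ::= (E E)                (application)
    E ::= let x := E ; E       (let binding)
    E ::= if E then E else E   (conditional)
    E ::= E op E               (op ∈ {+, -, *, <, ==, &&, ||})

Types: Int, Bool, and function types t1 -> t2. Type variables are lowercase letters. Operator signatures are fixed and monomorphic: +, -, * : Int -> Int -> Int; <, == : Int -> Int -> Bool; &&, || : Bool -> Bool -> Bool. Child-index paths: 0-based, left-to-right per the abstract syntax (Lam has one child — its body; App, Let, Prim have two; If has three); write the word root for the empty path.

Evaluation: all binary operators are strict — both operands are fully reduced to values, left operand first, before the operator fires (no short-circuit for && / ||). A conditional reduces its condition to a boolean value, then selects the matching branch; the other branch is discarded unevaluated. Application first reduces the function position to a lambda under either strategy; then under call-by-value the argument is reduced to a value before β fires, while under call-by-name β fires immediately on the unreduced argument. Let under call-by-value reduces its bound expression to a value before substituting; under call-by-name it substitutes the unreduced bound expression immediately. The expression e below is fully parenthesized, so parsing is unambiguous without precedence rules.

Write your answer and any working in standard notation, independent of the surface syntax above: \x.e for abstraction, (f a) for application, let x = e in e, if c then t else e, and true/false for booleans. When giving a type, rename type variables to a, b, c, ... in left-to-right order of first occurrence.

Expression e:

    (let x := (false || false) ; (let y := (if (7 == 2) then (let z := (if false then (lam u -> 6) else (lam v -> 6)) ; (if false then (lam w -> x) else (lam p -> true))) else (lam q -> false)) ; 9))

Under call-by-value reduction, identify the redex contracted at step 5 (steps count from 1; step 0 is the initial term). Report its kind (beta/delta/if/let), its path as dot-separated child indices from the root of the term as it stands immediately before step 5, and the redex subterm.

Derivation:
step 0: (let x = (false || false) in (let y = (if (7 == 2) then (let z = (if false then (\u.6) else (\v.6)) in (if false then (\w.x) else (\p.true))) else (\q.false)) in 9))
step 1: [delta@0] (let x = false in (let y = (if (7 == 2) then (let z = (if false then (\u.6) else (\v.6)) in (if false then (\w.x) else (\p.true))) else (\q.false)) in 9))
step 2: [let@root] (let y = (if (7 == 2) then (let z = (if false then (\u.6) else (\v.6)) in (if false then (\w.false) else (\p.true))) else (\q.false)) in 9)
step 3: [delta@0.0] (let y = (if false then (let z = (if false then (\u.6) else (\v.6)) in (if false then (\w.false) else (\p.true))) else (\q.false)) in 9)
step 4: [if@0] (let y = (\q.false) in 9)
step 5: [let@root] 9

Answer: let at root : (let y = (\q.false) in 9)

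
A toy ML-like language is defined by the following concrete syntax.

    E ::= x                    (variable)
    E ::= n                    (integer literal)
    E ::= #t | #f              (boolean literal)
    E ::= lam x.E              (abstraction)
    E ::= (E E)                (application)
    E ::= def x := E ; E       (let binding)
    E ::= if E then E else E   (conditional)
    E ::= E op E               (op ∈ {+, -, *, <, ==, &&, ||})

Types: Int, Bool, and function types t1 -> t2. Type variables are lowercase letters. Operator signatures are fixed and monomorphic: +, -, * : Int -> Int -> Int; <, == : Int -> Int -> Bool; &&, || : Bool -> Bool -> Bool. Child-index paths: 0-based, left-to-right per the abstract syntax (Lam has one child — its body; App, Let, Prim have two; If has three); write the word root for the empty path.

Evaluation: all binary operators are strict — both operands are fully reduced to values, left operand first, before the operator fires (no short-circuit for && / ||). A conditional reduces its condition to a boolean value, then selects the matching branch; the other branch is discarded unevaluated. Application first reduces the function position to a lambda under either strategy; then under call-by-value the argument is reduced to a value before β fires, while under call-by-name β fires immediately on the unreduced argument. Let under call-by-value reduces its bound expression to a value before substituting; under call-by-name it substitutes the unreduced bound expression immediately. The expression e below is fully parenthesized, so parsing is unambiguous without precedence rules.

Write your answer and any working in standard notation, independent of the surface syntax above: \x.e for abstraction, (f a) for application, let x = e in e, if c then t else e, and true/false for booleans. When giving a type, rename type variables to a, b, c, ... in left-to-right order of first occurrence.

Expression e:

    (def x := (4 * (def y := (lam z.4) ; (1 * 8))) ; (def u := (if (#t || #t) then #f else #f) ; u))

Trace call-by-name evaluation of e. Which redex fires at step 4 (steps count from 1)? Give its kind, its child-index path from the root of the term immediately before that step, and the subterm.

Trace:
step 0: (let x = (4 * (let y = (\z.4) in (1 * 8))) in (let u = (if (true || true) then false else false) in u))
step 1: [let@root] (let u = (if (true || true) then false else false) in u)
step 2: [let@root] (if (true || true) then false else false)
step 3: [delta@0] (if true then false else false)
step 4: [if@root] false

Answer: if at root : (if true then false else false)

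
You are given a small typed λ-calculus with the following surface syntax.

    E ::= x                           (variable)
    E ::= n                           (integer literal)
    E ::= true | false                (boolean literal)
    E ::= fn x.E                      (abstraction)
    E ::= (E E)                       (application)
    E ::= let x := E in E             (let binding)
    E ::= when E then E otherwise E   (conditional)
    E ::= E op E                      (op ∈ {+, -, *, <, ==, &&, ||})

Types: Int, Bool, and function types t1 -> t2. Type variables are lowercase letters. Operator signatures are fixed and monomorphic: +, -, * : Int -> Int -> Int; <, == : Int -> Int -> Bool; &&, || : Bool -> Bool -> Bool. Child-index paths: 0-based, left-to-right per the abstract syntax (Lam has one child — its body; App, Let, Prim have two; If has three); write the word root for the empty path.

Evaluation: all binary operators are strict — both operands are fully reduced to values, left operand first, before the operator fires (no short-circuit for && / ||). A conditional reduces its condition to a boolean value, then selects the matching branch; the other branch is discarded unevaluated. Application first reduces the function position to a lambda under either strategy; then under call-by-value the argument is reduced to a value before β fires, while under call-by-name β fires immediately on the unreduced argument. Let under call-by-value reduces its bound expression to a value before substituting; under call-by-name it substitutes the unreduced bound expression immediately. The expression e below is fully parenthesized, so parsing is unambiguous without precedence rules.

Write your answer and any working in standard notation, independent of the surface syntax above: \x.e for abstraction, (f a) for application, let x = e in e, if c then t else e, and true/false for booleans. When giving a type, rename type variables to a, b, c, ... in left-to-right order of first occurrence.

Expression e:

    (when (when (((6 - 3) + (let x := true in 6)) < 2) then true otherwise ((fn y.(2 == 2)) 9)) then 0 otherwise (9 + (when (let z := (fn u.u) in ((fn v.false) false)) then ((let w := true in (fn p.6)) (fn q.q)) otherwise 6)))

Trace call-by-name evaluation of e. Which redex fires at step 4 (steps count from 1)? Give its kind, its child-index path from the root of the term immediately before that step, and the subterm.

Answer: delta at 0.0 : (9 < 2)

Trace:
step 0: (if (if (((6 - 3) + (let x = true in 6)) < 2) then true else ((\y.(2 == 2)) 9)) then 0 else (9 + (if (let z = (\u.u) in ((\v.false) false)) then ((let w = true in (\p.6)) (\q.q)) else 6)))
step 1: [delta@0.0.0.0] (if (if ((3 + (let x = true in 6)) < 2) then true else ((\y.(2 == 2)) 9)) then 0 else (9 + (if (let z = (\u.u) in ((\v.false) false)) then ((let w = true in (\p.6)) (\q.q)) else 6)))
step 2: [let@0.0.0.1] (if (if ((3 + 6) < 2) then true else ((\y.(2 == 2)) 9)) then 0 else (9 + (if (let z = (\u.u) in ((\v.false) false)) then ((let w = true in (\p.6)) (\q.q)) else 6)))
step 3: [delta@0.0.0] (if (if (9 < 2) then true else ((\y.(2 == 2)) 9)) then 0 else (9 + (if (let z = (\u.u) in ((\v.false) false)) then ((let w = true in (\p.6)) (\q.q)) else 6)))
step 4: [delta@0.0] (if (if false then true else ((\y.(2 == 2)) 9)) then 0 else (9 + (if (let z = (\u.u) in ((\v.false) false)) then ((let w = true in (\p.6)) (\q.q)) else 6)))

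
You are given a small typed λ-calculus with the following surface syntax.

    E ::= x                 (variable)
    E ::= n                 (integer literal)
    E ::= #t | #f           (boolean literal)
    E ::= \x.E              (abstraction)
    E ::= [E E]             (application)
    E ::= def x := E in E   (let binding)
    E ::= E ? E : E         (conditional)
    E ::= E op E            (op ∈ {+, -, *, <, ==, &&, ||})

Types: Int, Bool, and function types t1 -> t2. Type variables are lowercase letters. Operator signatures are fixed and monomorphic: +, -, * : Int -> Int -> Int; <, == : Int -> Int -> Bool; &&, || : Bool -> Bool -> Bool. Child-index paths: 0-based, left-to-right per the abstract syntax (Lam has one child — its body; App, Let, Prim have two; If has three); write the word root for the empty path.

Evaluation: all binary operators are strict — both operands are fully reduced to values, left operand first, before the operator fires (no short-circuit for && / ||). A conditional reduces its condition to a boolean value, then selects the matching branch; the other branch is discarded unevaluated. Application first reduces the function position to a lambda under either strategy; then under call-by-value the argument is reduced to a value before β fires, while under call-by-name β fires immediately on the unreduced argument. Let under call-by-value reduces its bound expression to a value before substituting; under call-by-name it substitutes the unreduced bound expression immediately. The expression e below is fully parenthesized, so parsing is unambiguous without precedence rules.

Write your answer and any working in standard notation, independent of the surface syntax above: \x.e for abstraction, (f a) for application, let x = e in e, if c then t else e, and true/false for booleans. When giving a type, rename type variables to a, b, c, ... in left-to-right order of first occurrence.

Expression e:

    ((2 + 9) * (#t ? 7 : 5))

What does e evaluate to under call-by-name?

Trace:
step 0: ((2 + 9) * (if true then 7 else 5))
step 1: [delta@0] (11 * (if true then 7 else 5))
step 2: [if@1] (11 * 7)
step 3: [delta@root] 77

Answer: 77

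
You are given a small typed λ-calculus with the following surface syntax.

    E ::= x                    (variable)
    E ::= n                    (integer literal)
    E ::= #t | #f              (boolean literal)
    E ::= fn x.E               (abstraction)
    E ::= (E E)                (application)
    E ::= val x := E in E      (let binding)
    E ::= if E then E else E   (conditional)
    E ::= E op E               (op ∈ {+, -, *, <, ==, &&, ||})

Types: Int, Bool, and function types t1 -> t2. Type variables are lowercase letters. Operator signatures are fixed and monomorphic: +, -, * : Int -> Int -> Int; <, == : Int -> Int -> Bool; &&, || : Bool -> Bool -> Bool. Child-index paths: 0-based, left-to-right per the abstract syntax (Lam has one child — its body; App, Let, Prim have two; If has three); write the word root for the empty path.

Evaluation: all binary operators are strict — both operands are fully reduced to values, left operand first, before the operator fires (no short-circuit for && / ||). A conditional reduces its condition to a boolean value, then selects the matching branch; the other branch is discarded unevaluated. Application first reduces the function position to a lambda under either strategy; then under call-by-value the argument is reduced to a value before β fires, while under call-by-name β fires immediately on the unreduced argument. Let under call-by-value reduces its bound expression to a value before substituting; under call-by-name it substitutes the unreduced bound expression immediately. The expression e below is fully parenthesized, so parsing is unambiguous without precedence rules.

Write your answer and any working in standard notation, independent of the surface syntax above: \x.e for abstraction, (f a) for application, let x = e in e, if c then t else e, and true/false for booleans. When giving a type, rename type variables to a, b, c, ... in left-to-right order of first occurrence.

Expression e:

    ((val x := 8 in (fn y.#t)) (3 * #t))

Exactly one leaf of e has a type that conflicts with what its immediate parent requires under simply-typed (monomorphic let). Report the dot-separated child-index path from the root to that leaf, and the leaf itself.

Answer: 1.1 : true

Working:
let x : Int
\y._ : a -> Bool
  unify Int ~ Int
  unify Bool ~ Int
  FAIL: mismatch Bool ~ Int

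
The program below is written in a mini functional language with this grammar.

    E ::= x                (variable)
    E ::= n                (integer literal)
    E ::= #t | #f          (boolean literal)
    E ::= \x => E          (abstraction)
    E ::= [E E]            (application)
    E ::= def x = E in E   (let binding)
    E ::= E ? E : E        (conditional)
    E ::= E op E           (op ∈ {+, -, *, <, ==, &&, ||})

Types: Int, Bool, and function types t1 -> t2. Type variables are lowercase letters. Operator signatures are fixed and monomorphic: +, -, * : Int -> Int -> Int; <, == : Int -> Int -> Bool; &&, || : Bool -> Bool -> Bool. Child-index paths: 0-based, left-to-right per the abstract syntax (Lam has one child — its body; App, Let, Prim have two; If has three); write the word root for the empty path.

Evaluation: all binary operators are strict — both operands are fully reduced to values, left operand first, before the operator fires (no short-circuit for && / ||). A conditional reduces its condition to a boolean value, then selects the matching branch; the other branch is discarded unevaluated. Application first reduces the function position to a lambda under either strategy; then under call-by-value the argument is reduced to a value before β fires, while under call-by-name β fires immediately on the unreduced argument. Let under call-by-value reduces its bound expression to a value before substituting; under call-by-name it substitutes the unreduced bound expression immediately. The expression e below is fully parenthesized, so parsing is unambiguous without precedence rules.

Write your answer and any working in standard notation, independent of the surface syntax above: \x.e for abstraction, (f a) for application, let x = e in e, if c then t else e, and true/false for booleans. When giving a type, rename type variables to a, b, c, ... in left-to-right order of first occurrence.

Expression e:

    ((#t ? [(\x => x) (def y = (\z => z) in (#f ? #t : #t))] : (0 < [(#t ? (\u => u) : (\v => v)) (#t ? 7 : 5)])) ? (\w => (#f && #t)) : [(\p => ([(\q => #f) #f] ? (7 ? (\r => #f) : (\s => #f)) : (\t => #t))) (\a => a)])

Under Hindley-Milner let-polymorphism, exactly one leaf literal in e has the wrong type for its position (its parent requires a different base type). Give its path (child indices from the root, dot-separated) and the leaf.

Derivation:
  unify Bool ~ Bool
x : a
\x._ : a -> a
z : b
\z._ : b -> b
let y : forall. b -> b
  unify Bool ~ Bool
  unify Bool ~ Bool
  unify a -> a ~ Bool -> c
  unify a ~ Bool
  unify Bool ~ c
_ _ : Bool
  unify Int ~ Int
  unify Bool ~ Bool
u : d
\u._ : d -> d
v : e
\v._ : e -> e
  unify d -> d ~ e -> e
  unify d ~ e
  unify e ~ e
  unify Bool ~ Bool
  unify Int ~ Int
  unify e -> e ~ Int -> f
  unify e ~ Int
  unify Int ~ f
_ _ : Int
  unify Int ~ Int
  unify Bool ~ Bool
  unify Bool ~ Bool
  unify Bool ~ Bool
  unify Bool ~ Bool
\w._ : g -> Bool
\q._ : i -> Bool
  unify i -> Bool ~ Bool -> j
  unify i ~ Bool
  unify Bool ~ j
_ _ : Bool
  unify Bool ~ Bool
  unify Int ~ Bool
  FAIL: mismatch Int ~ Bool

Answer: 2.0.0.1.0 : 7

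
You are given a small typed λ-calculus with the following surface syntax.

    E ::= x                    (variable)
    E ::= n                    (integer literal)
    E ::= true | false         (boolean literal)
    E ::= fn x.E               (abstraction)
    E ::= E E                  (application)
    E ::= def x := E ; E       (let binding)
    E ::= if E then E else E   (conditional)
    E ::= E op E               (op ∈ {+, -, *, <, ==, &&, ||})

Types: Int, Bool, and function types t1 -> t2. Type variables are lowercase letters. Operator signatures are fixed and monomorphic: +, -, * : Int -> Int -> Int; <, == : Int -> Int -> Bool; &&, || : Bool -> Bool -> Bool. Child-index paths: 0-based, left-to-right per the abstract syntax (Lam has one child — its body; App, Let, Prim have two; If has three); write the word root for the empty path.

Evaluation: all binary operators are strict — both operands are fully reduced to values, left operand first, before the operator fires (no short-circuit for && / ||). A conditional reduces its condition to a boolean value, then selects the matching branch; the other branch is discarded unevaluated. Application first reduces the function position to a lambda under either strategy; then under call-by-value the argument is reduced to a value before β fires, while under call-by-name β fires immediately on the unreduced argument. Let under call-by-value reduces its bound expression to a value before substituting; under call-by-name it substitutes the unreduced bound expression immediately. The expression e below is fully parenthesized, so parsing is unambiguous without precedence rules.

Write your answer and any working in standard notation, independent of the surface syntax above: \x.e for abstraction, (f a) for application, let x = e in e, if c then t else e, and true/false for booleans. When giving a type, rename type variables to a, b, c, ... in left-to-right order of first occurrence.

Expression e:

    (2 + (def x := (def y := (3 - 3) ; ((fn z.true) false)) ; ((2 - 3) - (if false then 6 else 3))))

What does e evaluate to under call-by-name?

Derivation:
step 0: (2 + (let x = (let y = (3 - 3) in ((\z.true) false)) in ((2 - 3) - (if false then 6 else 3))))
step 1: [let@1] (2 + ((2 - 3) - (if false then 6 else 3)))
step 2: [delta@1.0] (2 + (-1 - (if false then 6 else 3)))
step 3: [if@1.1] (2 + (-1 - 3))
step 4: [delta@1] (2 + -4)
step 5: [delta@root] -2

Answer: -2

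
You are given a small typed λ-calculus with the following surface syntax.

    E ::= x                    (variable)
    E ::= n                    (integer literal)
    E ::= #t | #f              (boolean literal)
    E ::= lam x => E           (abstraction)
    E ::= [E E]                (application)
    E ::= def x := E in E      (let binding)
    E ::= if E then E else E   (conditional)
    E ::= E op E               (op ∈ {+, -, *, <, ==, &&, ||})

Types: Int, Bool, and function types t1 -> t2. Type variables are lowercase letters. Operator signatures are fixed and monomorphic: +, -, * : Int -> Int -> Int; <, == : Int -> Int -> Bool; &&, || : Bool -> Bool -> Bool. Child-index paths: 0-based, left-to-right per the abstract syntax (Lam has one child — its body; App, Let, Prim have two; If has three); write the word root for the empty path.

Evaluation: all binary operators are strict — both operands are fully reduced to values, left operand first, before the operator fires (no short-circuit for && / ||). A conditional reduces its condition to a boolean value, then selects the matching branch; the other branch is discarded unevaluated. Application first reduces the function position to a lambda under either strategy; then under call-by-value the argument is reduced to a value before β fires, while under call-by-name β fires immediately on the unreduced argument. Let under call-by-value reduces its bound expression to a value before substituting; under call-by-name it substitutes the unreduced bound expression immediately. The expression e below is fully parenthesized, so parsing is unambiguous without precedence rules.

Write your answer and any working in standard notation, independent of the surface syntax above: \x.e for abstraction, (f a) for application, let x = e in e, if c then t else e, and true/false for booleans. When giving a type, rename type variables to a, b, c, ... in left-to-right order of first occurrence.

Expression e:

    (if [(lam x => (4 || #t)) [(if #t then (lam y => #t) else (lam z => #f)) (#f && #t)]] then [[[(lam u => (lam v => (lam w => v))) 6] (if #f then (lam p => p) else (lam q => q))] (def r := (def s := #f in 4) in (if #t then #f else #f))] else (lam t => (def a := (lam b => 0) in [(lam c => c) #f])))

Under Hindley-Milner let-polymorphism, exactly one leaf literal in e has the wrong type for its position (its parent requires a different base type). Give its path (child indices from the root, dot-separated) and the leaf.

Answer: 0.0.0.0 : 4

Working:
  unify Int ~ Bool
  FAIL: mismatch Int ~ Bool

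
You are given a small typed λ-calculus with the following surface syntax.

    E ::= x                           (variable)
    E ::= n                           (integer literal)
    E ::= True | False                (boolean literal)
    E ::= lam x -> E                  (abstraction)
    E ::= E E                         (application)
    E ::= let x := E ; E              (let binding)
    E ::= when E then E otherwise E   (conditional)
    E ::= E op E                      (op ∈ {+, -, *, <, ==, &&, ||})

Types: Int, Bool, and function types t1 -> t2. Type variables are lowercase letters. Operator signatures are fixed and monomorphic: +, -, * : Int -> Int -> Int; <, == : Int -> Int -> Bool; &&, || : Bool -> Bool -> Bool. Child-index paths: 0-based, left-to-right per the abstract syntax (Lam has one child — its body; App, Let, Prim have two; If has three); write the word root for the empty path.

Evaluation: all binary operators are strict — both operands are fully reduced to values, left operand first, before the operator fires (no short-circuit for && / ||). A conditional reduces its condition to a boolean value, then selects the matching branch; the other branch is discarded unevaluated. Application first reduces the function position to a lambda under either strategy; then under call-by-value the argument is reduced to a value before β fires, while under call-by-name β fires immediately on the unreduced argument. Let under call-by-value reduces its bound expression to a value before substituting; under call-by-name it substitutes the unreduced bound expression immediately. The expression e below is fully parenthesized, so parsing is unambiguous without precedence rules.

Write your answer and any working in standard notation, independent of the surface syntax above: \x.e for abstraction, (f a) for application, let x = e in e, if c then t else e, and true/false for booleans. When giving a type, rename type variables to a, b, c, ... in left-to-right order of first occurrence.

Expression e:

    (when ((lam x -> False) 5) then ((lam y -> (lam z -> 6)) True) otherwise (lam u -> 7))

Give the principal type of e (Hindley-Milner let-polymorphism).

Answer: a -> Int

Trace:
\x._ : a -> Bool
  unify a -> Bool ~ Int -> b
  unify a ~ Int
  unify Bool ~ b
_ _ : Bool
  unify Bool ~ Bool
\z._ : d -> Int
\y._ : c -> d -> Int
  unify c -> d -> Int ~ Bool -> e
  unify c ~ Bool
  unify d -> Int ~ e
_ _ : d -> Int
\u._ : f -> Int
  unify d -> Int ~ f -> Int
  unify d ~ f
  unify Int ~ Int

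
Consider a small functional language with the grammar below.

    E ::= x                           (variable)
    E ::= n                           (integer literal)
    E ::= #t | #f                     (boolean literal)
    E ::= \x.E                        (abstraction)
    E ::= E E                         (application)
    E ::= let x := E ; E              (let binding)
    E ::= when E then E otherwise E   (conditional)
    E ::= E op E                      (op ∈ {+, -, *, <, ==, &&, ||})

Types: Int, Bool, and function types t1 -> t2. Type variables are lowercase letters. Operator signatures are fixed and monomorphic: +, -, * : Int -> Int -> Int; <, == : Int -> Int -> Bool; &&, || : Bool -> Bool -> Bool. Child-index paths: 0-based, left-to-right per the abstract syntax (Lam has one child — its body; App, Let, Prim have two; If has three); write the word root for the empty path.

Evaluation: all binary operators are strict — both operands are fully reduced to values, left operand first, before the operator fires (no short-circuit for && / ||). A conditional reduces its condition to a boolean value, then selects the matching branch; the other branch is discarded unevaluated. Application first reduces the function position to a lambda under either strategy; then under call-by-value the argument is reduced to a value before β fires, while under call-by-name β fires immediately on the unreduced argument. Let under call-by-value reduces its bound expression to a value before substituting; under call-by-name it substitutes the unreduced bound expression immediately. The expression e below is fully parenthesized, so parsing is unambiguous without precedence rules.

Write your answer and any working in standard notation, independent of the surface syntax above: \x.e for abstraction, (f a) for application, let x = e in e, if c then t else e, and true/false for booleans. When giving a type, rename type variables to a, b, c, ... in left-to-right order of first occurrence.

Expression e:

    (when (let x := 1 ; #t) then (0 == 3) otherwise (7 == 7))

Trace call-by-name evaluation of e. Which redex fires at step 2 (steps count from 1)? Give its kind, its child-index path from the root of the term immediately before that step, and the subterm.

Derivation:
step 0: (if (let x = 1 in true) then (0 == 3) else (7 == 7))
step 1: [let@0] (if true then (0 == 3) else (7 == 7))
step 2: [if@root] (0 == 3)

Answer: if at root : (if true then (0 == 3) else (7 == 7))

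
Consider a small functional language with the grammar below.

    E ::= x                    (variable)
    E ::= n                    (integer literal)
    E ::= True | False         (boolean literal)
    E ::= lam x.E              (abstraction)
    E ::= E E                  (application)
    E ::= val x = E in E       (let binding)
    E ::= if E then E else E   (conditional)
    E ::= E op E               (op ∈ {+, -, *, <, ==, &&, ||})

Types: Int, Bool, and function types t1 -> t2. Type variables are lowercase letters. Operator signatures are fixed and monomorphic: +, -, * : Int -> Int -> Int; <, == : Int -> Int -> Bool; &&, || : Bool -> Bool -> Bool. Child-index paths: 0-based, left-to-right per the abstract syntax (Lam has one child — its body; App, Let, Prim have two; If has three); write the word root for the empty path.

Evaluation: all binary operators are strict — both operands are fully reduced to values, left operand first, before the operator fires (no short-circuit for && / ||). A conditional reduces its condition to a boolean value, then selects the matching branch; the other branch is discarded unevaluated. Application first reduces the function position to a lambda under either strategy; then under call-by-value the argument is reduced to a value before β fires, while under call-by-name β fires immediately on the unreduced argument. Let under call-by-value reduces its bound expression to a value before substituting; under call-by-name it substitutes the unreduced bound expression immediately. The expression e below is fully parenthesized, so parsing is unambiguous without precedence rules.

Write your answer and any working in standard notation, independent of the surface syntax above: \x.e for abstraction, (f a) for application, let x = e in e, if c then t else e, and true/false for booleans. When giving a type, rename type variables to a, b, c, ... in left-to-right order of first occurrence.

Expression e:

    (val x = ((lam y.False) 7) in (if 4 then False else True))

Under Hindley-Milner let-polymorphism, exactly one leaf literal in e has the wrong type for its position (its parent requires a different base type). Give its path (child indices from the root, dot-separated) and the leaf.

Working:
\y._ : a -> Bool
  unify a -> Bool ~ Int -> b
  unify a ~ Int
  unify Bool ~ b
_ _ : Bool
let x : Bool
  unify Int ~ Bool
  FAIL: mismatch Int ~ Bool

Answer: 1.0 : 4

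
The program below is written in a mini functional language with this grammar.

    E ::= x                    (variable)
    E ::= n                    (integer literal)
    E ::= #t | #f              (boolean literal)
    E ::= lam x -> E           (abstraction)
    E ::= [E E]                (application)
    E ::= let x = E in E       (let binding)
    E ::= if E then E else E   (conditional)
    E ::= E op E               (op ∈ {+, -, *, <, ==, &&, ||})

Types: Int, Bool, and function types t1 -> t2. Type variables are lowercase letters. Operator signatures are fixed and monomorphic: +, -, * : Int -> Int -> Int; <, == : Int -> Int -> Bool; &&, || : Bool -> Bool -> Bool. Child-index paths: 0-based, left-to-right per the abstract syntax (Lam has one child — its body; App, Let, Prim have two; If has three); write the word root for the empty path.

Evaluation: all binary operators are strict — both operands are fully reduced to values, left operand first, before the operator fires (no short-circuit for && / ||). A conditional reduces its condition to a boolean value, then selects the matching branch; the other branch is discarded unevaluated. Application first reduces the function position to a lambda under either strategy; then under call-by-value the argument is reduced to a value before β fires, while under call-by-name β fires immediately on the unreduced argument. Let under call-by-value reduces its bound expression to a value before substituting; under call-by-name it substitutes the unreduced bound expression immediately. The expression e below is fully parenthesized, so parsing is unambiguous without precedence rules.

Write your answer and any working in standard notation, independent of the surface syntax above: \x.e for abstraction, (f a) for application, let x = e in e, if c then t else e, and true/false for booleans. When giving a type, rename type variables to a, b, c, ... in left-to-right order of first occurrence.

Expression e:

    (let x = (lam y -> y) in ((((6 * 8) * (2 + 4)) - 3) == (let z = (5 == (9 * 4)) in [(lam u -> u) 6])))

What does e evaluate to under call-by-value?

Answer: false

Trace:
step 0: (let x = (\y.y) in ((((6 * 8) * (2 + 4)) - 3) == (let z = (5 == (9 * 4)) in ((\u.u) 6))))
step 1: [let@root] ((((6 * 8) * (2 + 4)) - 3) == (let z = (5 == (9 * 4)) in ((\u.u) 6)))
step 2: [delta@0.0.0] (((48 * (2 + 4)) - 3) == (let z = (5 == (9 * 4)) in ((\u.u) 6)))
step 3: [delta@0.0.1] (((48 * 6) - 3) == (let z = (5 == (9 * 4)) in ((\u.u) 6)))
step 4: [delta@0.0] ((288 - 3) == (let z = (5 == (9 * 4)) in ((\u.u) 6)))
step 5: [delta@0] (285 == (let z = (5 == (9 * 4)) in ((\u.u) 6)))
step 6: [delta@1.0.1] (285 == (let z = (5 == 36) in ((\u.u) 6)))
step 7: [delta@1.0] (285 == (let z = false in ((\u.u) 6)))
step 8: [let@1] (285 == ((\u.u) 6))
step 9: [beta@1] (285 == 6)
step 10: [delta@root] false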